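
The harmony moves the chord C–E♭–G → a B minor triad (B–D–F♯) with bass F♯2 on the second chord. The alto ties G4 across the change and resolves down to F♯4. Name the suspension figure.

9–8 suspension.

At the second chord the bass is F♯2. The suspended G4 lies a ninth above the bass; after resolving down by step to F♯4, the interval above the bass becomes an octave.
Suspension figures are named by those two intervals: 9–8.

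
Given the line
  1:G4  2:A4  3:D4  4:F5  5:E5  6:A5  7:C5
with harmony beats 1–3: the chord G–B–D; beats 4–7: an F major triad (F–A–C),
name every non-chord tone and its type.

A4 (beat 2) — escape tone; E5 (beat 5) — escape tone.

The harmony at that moment is G major triad (G, B, D); A4 is not a chord tone.
It is approached by step up from G4 and left by leap down to D4.
Step in, leap out — an escape tone.
The harmony at that moment is F major triad (F, A, C); E5 is not a chord tone.
It is approached by step down from F5 and left by leap up to A5.
Step in, leap out — an escape tone.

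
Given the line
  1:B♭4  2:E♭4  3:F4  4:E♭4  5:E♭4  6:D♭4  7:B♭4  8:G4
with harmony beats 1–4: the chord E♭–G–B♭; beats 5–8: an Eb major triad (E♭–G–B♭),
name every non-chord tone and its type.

F4 (beat 3) — neighbor tone; D♭4 (beat 6) — escape tone.

The harmony at that moment is E♭ major triad (E♭, G, B♭); F4 is not a chord tone.
It is approached by step up from E♭4 and left by step down to E♭4.
Step away and step back to the same note — a neighbor tone (upper neighbor).
The harmony at that moment is E♭ major triad (E♭, G, B♭); D♭4 is not a chord tone.
It is approached by step down from E♭4 and left by leap up to B♭4.
Step in, leap out — an escape tone.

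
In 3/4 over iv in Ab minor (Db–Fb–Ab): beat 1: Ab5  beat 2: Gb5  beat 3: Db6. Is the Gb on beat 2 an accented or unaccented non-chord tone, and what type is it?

The harmony at that moment is Db minor triad (Db, Fb, Ab); Gb5 is not a chord tone.
It is approached by step down from Ab5 and left by leap up to Db6.
Step in, leap out — an escape tone.
It falls on a weak beat, so it is unaccented.

Unaccented escape tone.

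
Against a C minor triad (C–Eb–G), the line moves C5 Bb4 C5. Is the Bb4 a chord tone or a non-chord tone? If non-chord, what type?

Non-chord tone — a neighbor tone.

The harmony at that moment is C minor triad (C, Eb, G); Bb4 is not a chord tone.
It is approached by step down from C5 and left by step up to C5.
Step away and step back to the same note — a neighbor tone (lower neighbor).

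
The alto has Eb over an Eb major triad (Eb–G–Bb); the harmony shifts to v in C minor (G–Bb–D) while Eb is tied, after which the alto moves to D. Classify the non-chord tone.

The harmony at that moment is G minor triad (G, Bb, D); Eb is not a chord tone.
It is held over (the same pitch as the preceding Eb) and left by step down to D.
Held over from the previous chord and resolving down by step — a suspension.

Eb is a suspension.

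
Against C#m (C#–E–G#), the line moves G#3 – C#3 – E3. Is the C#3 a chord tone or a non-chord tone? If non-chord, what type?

C# minor triad contains C#, E, G#; C# is the root, so it is a chord tone.

Chord tone (the root of C# minor triad).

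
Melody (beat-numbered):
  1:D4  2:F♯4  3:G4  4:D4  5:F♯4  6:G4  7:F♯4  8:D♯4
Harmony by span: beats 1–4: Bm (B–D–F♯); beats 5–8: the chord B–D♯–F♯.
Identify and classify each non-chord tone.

G4 (beat 3) — escape tone; G4 (beat 6) — neighbor tone.

The harmony at that moment is B minor triad (B, D, F♯); G4 is not a chord tone.
It is approached by step up from F♯4 and left by leap down to D4.
Step in, leap out — an escape tone.
The harmony at that moment is B major triad (B, D♯, F♯); G4 is not a chord tone.
It is approached by step up from F♯4 and left by step down to F♯4.
Step away and step back to the same note — a neighbor tone (upper neighbor).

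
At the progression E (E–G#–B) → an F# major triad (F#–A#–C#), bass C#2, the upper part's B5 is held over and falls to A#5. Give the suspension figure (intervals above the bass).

7–6 suspension.

At the second chord the bass is C#2. The suspended B5 lies a seventh above the bass; after resolving down by step to A#5, the interval above the bass becomes a sixth.
Suspension figures are named by those two intervals: 7–6.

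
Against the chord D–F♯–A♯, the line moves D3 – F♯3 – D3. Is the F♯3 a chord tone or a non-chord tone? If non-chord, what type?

Chord tone (the third of D augmented triad).

D augmented triad contains D, F♯, A♯; F♯ is the third, so it is a chord tone.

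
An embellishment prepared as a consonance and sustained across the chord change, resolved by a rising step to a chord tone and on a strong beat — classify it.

Approach: by preparation — the pitch is first a chord tone, then held (tied or repeated) while the harmony changes under it. Departure: up by step. Metric position: strong.
A prepared dissonance that resolves upward by step — a retardation. (The same figure resolving downward would be a suspension.)

Retardation.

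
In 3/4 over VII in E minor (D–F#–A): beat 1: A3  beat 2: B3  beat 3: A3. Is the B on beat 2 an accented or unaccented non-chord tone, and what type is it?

Unaccented neighbor tone.

The harmony at that moment is D major triad (D, F#, A); B3 is not a chord tone.
It is approached by step up from A3 and left by step down to A3.
Step away and step back to the same note — a neighbor tone (upper neighbor).
It falls on a weak beat, so it is unaccented.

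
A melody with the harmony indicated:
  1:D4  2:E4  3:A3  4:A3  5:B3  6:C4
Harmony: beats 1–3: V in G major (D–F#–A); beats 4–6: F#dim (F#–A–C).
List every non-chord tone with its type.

The harmony at that moment is D major triad (D, F#, A); E4 is not a chord tone.
It is approached by step up from D4 and left by leap down to A3.
Step in, leap out — an escape tone.
The harmony at that moment is F# diminished triad (F#, A, C); B3 is not a chord tone.
It is approached by step up from A3 and left by step up to C4.
Step in, step out in the same direction — a passing tone.

E4 (beat 2) — escape tone; B3 (beat 5) — passing tone.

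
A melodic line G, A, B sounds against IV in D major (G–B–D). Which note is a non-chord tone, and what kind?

The harmony at that moment is G major triad (G, B, D); A is not a chord tone.
It is approached by step up from G and left by step up to B.
Step in, step out in the same direction — a passing tone.

A is a passing tone.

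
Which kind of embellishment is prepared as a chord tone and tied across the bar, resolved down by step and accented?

Suspension.

Approach: by preparation — the pitch is first a chord tone, then held (tied or repeated) while the harmony changes under it. Departure: down by step. Metric position: strong.
A prepared dissonance that resolves downward by step — a suspension. (The same figure resolving upward would be a retardation.)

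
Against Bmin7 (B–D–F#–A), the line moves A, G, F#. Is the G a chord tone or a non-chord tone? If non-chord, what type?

Non-chord tone — a passing tone.

The harmony at that moment is B minor seventh chord (B, D, F#, A); G is not a chord tone.
It is approached by step down from A and left by step down to F#.
Step in, step out in the same direction — a passing tone.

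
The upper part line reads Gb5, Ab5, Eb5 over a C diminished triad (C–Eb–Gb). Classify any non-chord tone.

The harmony at that moment is C diminished triad (C, Eb, Gb); Ab5 is not a chord tone.
It is approached by step up from Gb5 and left by leap down to Eb5.
Step in, leap out — an escape tone.

Ab5 is an escape tone.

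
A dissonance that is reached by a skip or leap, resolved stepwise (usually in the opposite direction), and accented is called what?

Approach: by leap. Departure: by step. Metric position: strong.
Leap in, step out, in a metrically strong position — an appoggiatura. (It is the mirror image of the escape tone, which steps in and leaps out from a weak position.)

Appoggiatura.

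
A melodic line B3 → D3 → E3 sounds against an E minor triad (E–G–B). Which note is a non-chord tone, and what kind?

D3 is an appoggiatura.

The harmony at that moment is E minor triad (E, G, B); D3 is not a chord tone.
It is approached by leap down from B3 and left by step up to E3.
Leap in, step out — an appoggiatura.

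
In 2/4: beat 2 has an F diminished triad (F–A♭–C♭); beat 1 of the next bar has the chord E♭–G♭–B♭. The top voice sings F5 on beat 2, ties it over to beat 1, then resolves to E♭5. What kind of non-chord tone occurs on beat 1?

The harmony at that moment is E♭ minor triad (E♭, G♭, B♭); F5 is not a chord tone.
It is held over (the same pitch as the preceding F5) and left by step down to E♭5.
Held over from the previous chord and resolving down by step — a suspension.

Suspension.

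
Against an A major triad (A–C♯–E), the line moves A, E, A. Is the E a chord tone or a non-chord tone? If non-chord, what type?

Chord tone (the fifth of A major triad).

A major triad contains A, C♯, E; E is the fifth, so it is a chord tone.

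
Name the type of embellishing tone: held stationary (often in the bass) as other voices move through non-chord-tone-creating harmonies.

Pedal tone.

Approach: none. Departure: none — a single pitch is sustained while the chords change around it, passing through harmonies that do not contain it.
No melodic motion at all; the dissonance is created entirely by the moving harmonies against the stationary note — a pedal tone (pedal point).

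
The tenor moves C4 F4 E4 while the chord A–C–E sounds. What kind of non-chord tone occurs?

F4 is an appoggiatura.

The harmony at that moment is A minor triad (A, C, E); F4 is not a chord tone.
It is approached by leap up from C4 and left by step down to E4.
Leap in, step out — an appoggiatura.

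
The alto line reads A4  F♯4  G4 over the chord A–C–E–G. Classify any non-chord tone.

The harmony at that moment is A minor seventh chord (A, C, E, G); F♯4 is not a chord tone.
It is approached by leap down from A4 and left by step up to G4.
Leap in, step out — an appoggiatura.

F♯4 is an appoggiatura.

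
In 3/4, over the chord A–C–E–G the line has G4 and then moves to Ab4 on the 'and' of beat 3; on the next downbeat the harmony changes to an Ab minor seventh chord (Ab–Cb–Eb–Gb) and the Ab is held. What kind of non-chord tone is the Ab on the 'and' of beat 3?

The harmony at that moment is A minor seventh chord (A, C, E, G); Ab4 is not a chord tone.
It is approached by step up from G4 and then sustained as the same pitch into the next harmony.
Arriving early and becoming a chord tone when the harmony changes — an anticipation.

Anticipation.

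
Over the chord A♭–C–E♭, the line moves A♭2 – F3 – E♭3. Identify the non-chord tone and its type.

F3 is an appoggiatura.

The harmony at that moment is A♭ major triad (A♭, C, E♭); F3 is not a chord tone.
It is approached by leap up from A♭2 and left by step down to E♭3.
Leap in, step out — an appoggiatura.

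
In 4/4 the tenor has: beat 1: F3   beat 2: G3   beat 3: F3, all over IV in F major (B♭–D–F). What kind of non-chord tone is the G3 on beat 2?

The harmony at that moment is B♭ major triad (B♭, D, F); G3 is not a chord tone.
It is approached by step up from F3 and left by step down to F3.
Step away and step back to the same note — a neighbor tone (upper neighbor).

Upper neighbor tone.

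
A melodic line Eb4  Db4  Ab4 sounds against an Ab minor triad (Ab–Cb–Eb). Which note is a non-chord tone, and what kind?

The harmony at that moment is Ab minor triad (Ab, Cb, Eb); Db4 is not a chord tone.
It is approached by step down from Eb4 and left by leap up to Ab4.
Step in, leap out — an escape tone.

Db4 is an escape tone.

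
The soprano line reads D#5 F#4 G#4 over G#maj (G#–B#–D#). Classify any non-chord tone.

F#4 is an appoggiatura.

The harmony at that moment is G# major triad (G#, B#, D#); F#4 is not a chord tone.
It is approached by leap down from D#5 and left by step up to G#4.
Leap in, step out — an appoggiatura.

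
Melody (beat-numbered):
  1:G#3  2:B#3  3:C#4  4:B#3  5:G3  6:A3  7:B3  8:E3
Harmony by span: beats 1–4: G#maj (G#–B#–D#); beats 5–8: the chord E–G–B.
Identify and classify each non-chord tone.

The harmony at that moment is G# major triad (G#, B#, D#); C#4 is not a chord tone.
It is approached by step up from B#3 and left by step down to B#3.
Step away and step back to the same note — a neighbor tone (upper neighbor).
The harmony at that moment is E minor triad (E, G, B); A3 is not a chord tone.
It is approached by step up from G3 and left by step up to B3.
Step in, step out in the same direction — a passing tone.

C#4 (beat 3) — neighbor tone; A3 (beat 6) — passing tone.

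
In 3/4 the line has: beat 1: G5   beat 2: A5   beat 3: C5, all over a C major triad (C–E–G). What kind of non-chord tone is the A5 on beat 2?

Escape tone.

The harmony at that moment is C major triad (C, E, G); A5 is not a chord tone.
It is approached by step up from G5 and left by leap down to C5.
Step in, leap out, on a weak beat — an escape tone.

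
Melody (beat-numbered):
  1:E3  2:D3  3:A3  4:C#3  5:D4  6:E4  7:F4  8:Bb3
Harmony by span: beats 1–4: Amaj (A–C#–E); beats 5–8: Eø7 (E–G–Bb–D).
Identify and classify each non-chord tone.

D3 (beat 2) — escape tone; F4 (beat 7) — escape tone.

The harmony at that moment is A major triad (A, C#, E); D3 is not a chord tone.
It is approached by step down from E3 and left by leap up to A3.
Step in, leap out — an escape tone.
The harmony at that moment is E half-diminished seventh chord (E, G, Bb, D); F4 is not a chord tone.
It is approached by step up from E4 and left by leap down to Bb3.
Step in, leap out — an escape tone.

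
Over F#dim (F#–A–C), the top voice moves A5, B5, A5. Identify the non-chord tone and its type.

The harmony at that moment is F# diminished triad (F#, A, C); B5 is not a chord tone.
It is approached by step up from A5 and left by step down to A5.
Step away and step back to the same note — a neighbor tone (upper neighbor).

B5 is a neighbor tone.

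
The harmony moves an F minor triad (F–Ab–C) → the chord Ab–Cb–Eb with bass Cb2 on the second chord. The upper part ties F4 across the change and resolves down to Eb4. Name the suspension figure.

At the second chord the bass is Cb2. The suspended F4 lies a fourth above the bass; after resolving down by step to Eb4, the interval above the bass becomes a third.
Suspension figures are named by those two intervals: 4–3.

4–3 suspension.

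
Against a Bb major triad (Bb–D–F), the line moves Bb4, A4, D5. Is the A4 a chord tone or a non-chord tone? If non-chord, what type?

The harmony at that moment is Bb major triad (Bb, D, F); A4 is not a chord tone.
It is approached by step down from Bb4 and left by leap up to D5.
Step in, leap out — an escape tone.

Non-chord tone — an escape tone.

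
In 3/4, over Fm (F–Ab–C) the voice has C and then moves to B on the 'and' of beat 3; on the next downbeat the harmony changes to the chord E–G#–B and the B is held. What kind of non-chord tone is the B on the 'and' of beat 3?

The harmony at that moment is F minor triad (F, Ab, C); B is not a chord tone.
It is approached by step down from C and then sustained as the same pitch into the next harmony.
Arriving early and becoming a chord tone when the harmony changes — an anticipation.

Anticipation.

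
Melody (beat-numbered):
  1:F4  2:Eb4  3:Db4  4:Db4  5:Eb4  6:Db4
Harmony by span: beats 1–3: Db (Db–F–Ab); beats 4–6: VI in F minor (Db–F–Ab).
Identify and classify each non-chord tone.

Eb4 (beat 2) — passing tone; Eb4 (beat 5) — neighbor tone.

The harmony at that moment is Db major triad (Db, F, Ab); Eb4 is not a chord tone.
It is approached by step down from F4 and left by step down to Db4.
Step in, step out in the same direction — a passing tone.
The harmony at that moment is Db major triad (Db, F, Ab); Eb4 is not a chord tone.
It is approached by step up from Db4 and left by step down to Db4.
Step away and step back to the same note — a neighbor tone (upper neighbor).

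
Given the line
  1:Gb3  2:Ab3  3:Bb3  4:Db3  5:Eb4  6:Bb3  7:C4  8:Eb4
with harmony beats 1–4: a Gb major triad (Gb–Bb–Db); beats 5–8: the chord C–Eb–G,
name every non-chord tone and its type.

The harmony at that moment is Gb major triad (Gb, Bb, Db); Ab3 is not a chord tone.
It is approached by step up from Gb3 and left by step up to Bb3.
Step in, step out in the same direction — a passing tone.
The harmony at that moment is C minor triad (C, Eb, G); Bb3 is not a chord tone.
It is approached by leap down from Eb4 and left by step up to C4.
Leap in, step out — an appoggiatura.

Ab3 (beat 2) — passing tone; Bb3 (beat 6) — appoggiatura.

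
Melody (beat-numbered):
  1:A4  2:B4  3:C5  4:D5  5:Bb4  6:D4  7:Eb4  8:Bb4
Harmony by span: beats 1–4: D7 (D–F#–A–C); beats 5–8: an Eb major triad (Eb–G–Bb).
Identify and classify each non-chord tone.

The harmony at that moment is D dominant seventh chord (D, F#, A, C); B4 is not a chord tone.
It is approached by step up from A4 and left by step up to C5.
Step in, step out in the same direction — a passing tone.
The harmony at that moment is Eb major triad (Eb, G, Bb); D4 is not a chord tone.
It is approached by leap down from Bb4 and left by step up to Eb4.
Leap in, step out — an appoggiatura.

B4 (beat 2) — passing tone; D4 (beat 6) — appoggiatura.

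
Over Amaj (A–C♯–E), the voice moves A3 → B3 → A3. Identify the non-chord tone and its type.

B3 is a neighbor tone.

The harmony at that moment is A major triad (A, C♯, E); B3 is not a chord tone.
It is approached by step up from A3 and left by step down to A3.
Step away and step back to the same note — a neighbor tone (upper neighbor).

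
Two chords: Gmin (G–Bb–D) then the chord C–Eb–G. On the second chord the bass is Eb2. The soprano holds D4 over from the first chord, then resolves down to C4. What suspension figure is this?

7–6 suspension.

At the second chord the bass is Eb2. The suspended D4 lies a seventh above the bass; after resolving down by step to C4, the interval above the bass becomes a sixth.
Suspension figures are named by those two intervals: 7–6.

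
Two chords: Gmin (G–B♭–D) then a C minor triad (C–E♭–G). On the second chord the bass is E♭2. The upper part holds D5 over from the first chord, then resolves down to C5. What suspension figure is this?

7–6 suspension.

At the second chord the bass is E♭2. The suspended D5 lies a seventh above the bass; after resolving down by step to C5, the interval above the bass becomes a sixth.
Suspension figures are named by those two intervals: 7–6.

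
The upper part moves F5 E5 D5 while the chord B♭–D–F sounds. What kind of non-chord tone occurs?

The harmony at that moment is B♭ major triad (B♭, D, F); E5 is not a chord tone.
It is approached by step down from F5 and left by step down to D5.
Step in, step out in the same direction — a passing tone.

E5 is a passing tone.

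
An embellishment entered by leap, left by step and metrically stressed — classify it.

Appoggiatura.

Approach: by leap. Departure: by step. Metric position: strong.
Leap in, step out, in a metrically strong position — an appoggiatura. (It is the mirror image of the escape tone, which steps in and leaps out from a weak position.)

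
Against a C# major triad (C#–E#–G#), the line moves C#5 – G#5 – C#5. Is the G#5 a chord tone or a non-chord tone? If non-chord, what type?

C# major triad contains C#, E#, G#; G# is the fifth, so it is a chord tone.

Chord tone (the fifth of C# major triad).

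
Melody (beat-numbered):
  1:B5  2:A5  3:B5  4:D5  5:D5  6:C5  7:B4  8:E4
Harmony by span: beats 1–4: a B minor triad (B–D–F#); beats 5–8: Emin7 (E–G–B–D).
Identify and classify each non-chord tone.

The harmony at that moment is B minor triad (B, D, F#); A5 is not a chord tone.
It is approached by step down from B5 and left by step up to B5.
Step away and step back to the same note — a neighbor tone (lower neighbor).
The harmony at that moment is E minor seventh chord (E, G, B, D); C5 is not a chord tone.
It is approached by step down from D5 and left by step down to B4.
Step in, step out in the same direction — a passing tone.

A5 (beat 2) — neighbor tone; C5 (beat 6) — passing tone.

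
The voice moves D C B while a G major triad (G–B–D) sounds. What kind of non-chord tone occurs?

The harmony at that moment is G major triad (G, B, D); C is not a chord tone.
It is approached by step down from D and left by step down to B.
Step in, step out in the same direction — a passing tone.

C is a passing tone.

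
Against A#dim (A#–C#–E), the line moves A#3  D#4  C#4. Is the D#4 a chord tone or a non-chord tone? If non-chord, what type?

Non-chord tone — an appoggiatura.

The harmony at that moment is A# diminished triad (A#, C#, E); D#4 is not a chord tone.
It is approached by leap up from A#3 and left by step down to C#4.
Leap in, step out — an appoggiatura.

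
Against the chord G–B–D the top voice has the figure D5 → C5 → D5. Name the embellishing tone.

C5 is a neighbor tone.

The harmony at that moment is G major triad (G, B, D); C5 is not a chord tone.
It is approached by step down from D5 and left by step up to D5.
Step away and step back to the same note — a neighbor tone (lower neighbor).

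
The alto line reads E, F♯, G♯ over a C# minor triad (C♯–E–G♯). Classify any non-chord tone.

F♯ is a passing tone.

The harmony at that moment is C♯ minor triad (C♯, E, G♯); F♯ is not a chord tone.
It is approached by step up from E and left by step up to G♯.
Step in, step out in the same direction — a passing tone.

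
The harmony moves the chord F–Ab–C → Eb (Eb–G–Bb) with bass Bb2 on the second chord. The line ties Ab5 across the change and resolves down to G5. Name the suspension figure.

At the second chord the bass is Bb2. The suspended Ab5 lies a seventh above the bass; after resolving down by step to G5, the interval above the bass becomes a sixth.
Suspension figures are named by those two intervals: 7–6.

7–6 suspension.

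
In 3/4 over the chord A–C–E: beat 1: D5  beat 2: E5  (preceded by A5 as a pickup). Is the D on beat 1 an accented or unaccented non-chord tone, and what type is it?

Accented appoggiatura.

The harmony at that moment is A minor triad (A, C, E); D5 is not a chord tone.
It is approached by leap down from A5 and left by step up to E5.
Leap in, step out — an appoggiatura.
It falls on the downbeat, so it is accented.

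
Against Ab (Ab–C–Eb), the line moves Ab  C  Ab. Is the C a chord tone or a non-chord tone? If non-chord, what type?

Ab major triad contains Ab, C, Eb; C is the third, so it is a chord tone.

Chord tone (the third of Ab major triad).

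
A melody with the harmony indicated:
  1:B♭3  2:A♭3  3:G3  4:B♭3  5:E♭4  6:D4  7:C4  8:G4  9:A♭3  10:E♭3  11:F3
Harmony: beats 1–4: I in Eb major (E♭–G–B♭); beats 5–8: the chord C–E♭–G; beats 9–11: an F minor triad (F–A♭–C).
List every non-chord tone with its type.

The harmony at that moment is E♭ major triad (E♭, G, B♭); A♭3 is not a chord tone.
It is approached by step down from B♭3 and left by step down to G3.
Step in, step out in the same direction — a passing tone.
The harmony at that moment is C minor triad (C, E♭, G); D4 is not a chord tone.
It is approached by step down from E♭4 and left by step down to C4.
Step in, step out in the same direction — a passing tone.
The harmony at that moment is F minor triad (F, A♭, C); E♭3 is not a chord tone.
It is approached by leap down from A♭3 and left by step up to F3.
Leap in, step out — an appoggiatura.

A♭3 (beat 2) — passing tone; D4 (beat 6) — passing tone; E♭3 (beat 10) — appoggiatura.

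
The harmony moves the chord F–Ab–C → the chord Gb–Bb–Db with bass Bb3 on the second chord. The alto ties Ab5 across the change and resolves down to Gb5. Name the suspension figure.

At the second chord the bass is Bb3. The suspended Ab5 lies a seventh above the bass; after resolving down by step to Gb5, the interval above the bass becomes a sixth.
Suspension figures are named by those two intervals: 7–6.

7–6 suspension.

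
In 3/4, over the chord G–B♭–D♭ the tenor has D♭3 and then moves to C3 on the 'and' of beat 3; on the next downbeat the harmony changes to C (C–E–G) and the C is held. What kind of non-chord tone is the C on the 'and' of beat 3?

Anticipation.

The harmony at that moment is G diminished triad (G, B♭, D♭); C3 is not a chord tone.
It is approached by step down from D♭3 and then sustained as the same pitch into the next harmony.
Arriving early and becoming a chord tone when the harmony changes — an anticipation.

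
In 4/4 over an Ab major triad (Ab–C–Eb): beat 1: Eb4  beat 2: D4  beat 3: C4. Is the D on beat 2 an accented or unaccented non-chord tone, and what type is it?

Unaccented passing tone.

The harmony at that moment is Ab major triad (Ab, C, Eb); D4 is not a chord tone.
It is approached by step down from Eb4 and left by step down to C4.
Step in, step out in the same direction — a passing tone.
It falls on a weak beat, so it is unaccented.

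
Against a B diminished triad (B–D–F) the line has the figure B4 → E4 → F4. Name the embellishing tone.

The harmony at that moment is B diminished triad (B, D, F); E4 is not a chord tone.
It is approached by leap down from B4 and left by step up to F4.
Leap in, step out — an appoggiatura.

E4 is an appoggiatura.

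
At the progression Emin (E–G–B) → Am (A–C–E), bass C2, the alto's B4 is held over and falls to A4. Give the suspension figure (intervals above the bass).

7–6 suspension.

At the second chord the bass is C2. The suspended B4 lies a seventh above the bass; after resolving down by step to A4, the interval above the bass becomes a sixth.
Suspension figures are named by those two intervals: 7–6.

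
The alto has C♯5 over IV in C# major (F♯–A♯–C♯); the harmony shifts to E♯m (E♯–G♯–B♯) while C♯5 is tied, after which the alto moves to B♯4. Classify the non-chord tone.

C♯5 is a suspension.

The harmony at that moment is E♯ minor triad (E♯, G♯, B♯); C♯5 is not a chord tone.
It is held over (the same pitch as the preceding C♯5) and left by step down to B♯4.
Held over from the previous chord and resolving down by step — a suspension.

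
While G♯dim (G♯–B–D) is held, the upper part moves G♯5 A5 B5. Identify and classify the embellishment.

A5 is a passing tone.

The harmony at that moment is G♯ diminished triad (G♯, B, D); A5 is not a chord tone.
It is approached by step up from G♯5 and left by step up to B5.
Step in, step out in the same direction — a passing tone.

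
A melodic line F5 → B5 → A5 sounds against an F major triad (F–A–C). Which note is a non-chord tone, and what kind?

The harmony at that moment is F major triad (F, A, C); B5 is not a chord tone.
It is approached by leap up from F5 and left by step down to A5.
Leap in, step out — an appoggiatura.

B5 is an appoggiatura.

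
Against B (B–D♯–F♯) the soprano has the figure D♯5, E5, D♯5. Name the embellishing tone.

E5 is a neighbor tone.

The harmony at that moment is B major triad (B, D♯, F♯); E5 is not a chord tone.
It is approached by step up from D♯5 and left by step down to D♯5.
Step away and step back to the same note — a neighbor tone (upper neighbor).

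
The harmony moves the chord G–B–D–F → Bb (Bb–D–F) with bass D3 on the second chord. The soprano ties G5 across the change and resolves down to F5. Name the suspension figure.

4–3 suspension.

At the second chord the bass is D3. The suspended G5 lies a fourth above the bass; after resolving down by step to F5, the interval above the bass becomes a third.
Suspension figures are named by those two intervals: 4–3.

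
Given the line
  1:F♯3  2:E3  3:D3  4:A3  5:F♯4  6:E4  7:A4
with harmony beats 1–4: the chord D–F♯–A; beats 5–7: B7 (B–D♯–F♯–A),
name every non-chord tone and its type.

E3 (beat 2) — passing tone; E4 (beat 6) — escape tone.

The harmony at that moment is D major triad (D, F♯, A); E3 is not a chord tone.
It is approached by step down from F♯3 and left by step down to D3.
Step in, step out in the same direction — a passing tone.
The harmony at that moment is B dominant seventh chord (B, D♯, F♯, A); E4 is not a chord tone.
It is approached by step down from F♯4 and left by leap up to A4.
Step in, leap out — an escape tone.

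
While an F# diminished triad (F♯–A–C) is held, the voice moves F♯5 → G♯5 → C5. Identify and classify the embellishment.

The harmony at that moment is F♯ diminished triad (F♯, A, C); G♯5 is not a chord tone.
It is approached by step up from F♯5 and left by leap down to C5.
Step in, leap out — an escape tone.

G♯5 is an escape tone.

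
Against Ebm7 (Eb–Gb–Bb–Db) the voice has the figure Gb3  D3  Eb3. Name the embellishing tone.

The harmony at that moment is Eb minor seventh chord (Eb, Gb, Bb, Db); D3 is not a chord tone.
It is approached by leap down from Gb3 and left by step up to Eb3.
Leap in, step out — an appoggiatura.

D3 is an appoggiatura.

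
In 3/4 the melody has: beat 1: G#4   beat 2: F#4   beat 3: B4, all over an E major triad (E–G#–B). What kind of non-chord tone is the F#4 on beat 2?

Escape tone.

The harmony at that moment is E major triad (E, G#, B); F#4 is not a chord tone.
It is approached by step down from G#4 and left by leap up to B4.
Step in, leap out, on a weak beat — an escape tone.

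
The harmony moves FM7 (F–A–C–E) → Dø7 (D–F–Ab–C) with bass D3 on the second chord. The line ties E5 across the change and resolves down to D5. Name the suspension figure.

9–8 suspension.

At the second chord the bass is D3. The suspended E5 lies a ninth above the bass; after resolving down by step to D5, the interval above the bass becomes an octave.
Suspension figures are named by those two intervals: 9–8.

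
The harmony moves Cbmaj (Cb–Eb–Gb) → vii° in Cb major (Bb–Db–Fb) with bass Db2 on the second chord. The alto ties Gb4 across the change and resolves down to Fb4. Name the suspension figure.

4–3 suspension.

At the second chord the bass is Db2. The suspended Gb4 lies a fourth above the bass; after resolving down by step to Fb4, the interval above the bass becomes a third.
Suspension figures are named by those two intervals: 4–3.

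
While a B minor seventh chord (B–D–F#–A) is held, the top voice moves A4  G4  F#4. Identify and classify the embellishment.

The harmony at that moment is B minor seventh chord (B, D, F#, A); G4 is not a chord tone.
It is approached by step down from A4 and left by step down to F#4.
Step in, step out in the same direction — a passing tone.

G4 is a passing tone.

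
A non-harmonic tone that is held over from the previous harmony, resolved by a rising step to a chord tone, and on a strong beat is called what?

Retardation.

Approach: by preparation — the pitch is first a chord tone, then held (tied or repeated) while the harmony changes under it. Departure: up by step. Metric position: strong.
A prepared dissonance that resolves upward by step — a retardation. (The same figure resolving downward would be a suspension.)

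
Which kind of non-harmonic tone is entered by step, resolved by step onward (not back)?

Passing tone.

Approach: by step. Departure: by step, continuing in the same direction.
Stepwise on both sides with no change of direction means the note fills in the space between two different chord tones — a passing tone. (Had it turned back to its starting note it would be a neighbor tone instead.)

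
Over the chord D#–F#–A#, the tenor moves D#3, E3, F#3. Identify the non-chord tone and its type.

E3 is a passing tone.

The harmony at that moment is D# minor triad (D#, F#, A#); E3 is not a chord tone.
It is approached by step up from D#3 and left by step up to F#3.
Step in, step out in the same direction — a passing tone.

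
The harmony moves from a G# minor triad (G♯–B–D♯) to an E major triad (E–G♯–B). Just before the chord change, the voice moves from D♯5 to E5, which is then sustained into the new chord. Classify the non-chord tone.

E5 is an anticipation.

The harmony at that moment is G♯ minor triad (G♯, B, D♯); E5 is not a chord tone.
It is approached by step up from D♯5 and then sustained as the same pitch into the next harmony.
Arriving early and becoming a chord tone when the harmony changes — an anticipation.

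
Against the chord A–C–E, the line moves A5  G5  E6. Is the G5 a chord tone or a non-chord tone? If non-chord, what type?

Non-chord tone — an escape tone.

The harmony at that moment is A minor triad (A, C, E); G5 is not a chord tone.
It is approached by step down from A5 and left by leap up to E6.
Step in, leap out — an escape tone.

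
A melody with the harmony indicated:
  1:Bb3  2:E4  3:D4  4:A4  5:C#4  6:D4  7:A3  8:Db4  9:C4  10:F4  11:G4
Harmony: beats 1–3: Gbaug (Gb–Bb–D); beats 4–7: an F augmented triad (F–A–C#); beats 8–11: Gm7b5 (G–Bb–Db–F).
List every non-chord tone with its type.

The harmony at that moment is Gb augmented triad (Gb, Bb, D); E4 is not a chord tone.
It is approached by leap up from Bb3 and left by step down to D4.
Leap in, step out — an appoggiatura.
The harmony at that moment is F augmented triad (F, A, C#); D4 is not a chord tone.
It is approached by step up from C#4 and left by leap down to A3.
Step in, leap out — an escape tone.
The harmony at that moment is G half-diminished seventh chord (G, Bb, Db, F); C4 is not a chord tone.
It is approached by step down from Db4 and left by leap up to F4.
Step in, leap out — an escape tone.

E4 (beat 2) — appoggiatura; D4 (beat 6) — escape tone; C4 (beat 9) — escape tone.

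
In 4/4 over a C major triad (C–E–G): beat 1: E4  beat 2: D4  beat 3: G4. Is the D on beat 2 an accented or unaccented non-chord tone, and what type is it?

Unaccented escape tone.

The harmony at that moment is C major triad (C, E, G); D4 is not a chord tone.
It is approached by step down from E4 and left by leap up to G4.
Step in, leap out — an escape tone.
It falls on a weak beat, so it is unaccented.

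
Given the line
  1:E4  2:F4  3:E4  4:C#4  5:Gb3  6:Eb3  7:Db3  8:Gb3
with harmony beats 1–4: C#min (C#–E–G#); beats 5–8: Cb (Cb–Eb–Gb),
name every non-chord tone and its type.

The harmony at that moment is C# minor triad (C#, E, G#); F4 is not a chord tone.
It is approached by step up from E4 and left by step down to E4.
Step away and step back to the same note — a neighbor tone (upper neighbor).
The harmony at that moment is Cb major triad (Cb, Eb, Gb); Db3 is not a chord tone.
It is approached by step down from Eb3 and left by leap up to Gb3.
Step in, leap out — an escape tone.

F4 (beat 2) — neighbor tone; Db3 (beat 7) — escape tone.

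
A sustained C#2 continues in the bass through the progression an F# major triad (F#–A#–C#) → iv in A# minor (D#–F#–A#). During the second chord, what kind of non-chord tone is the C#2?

The harmony at that moment is D# minor triad (D#, F#, A#); C#2 is not a chord tone.
It is held over (the same pitch as the preceding C#2) and then sustained as the same pitch into the next harmony.
Sustained through a change of harmony — a pedal tone.

Pedal tone (pedal point).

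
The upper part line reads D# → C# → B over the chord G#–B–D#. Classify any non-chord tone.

C# is a passing tone.

The harmony at that moment is G# minor triad (G#, B, D#); C# is not a chord tone.
It is approached by step down from D# and left by step down to B.
Step in, step out in the same direction — a passing tone.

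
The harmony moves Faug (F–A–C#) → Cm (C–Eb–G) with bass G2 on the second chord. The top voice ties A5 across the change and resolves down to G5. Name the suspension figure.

9–8 suspension.

At the second chord the bass is G2. The suspended A5 lies a ninth above the bass; after resolving down by step to G5, the interval above the bass becomes an octave.
Suspension figures are named by those two intervals: 9–8.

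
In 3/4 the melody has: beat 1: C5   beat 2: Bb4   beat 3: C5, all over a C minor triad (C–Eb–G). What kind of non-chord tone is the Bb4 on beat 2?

The harmony at that moment is C minor triad (C, Eb, G); Bb4 is not a chord tone.
It is approached by step down from C5 and left by step up to C5.
Step away and step back to the same note — a neighbor tone (lower neighbor).

Lower neighbor tone.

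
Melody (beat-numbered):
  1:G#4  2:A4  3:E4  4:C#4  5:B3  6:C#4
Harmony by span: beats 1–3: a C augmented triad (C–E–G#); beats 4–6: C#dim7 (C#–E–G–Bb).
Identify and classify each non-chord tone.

The harmony at that moment is C augmented triad (C, E, G#); A4 is not a chord tone.
It is approached by step up from G#4 and left by leap down to E4.
Step in, leap out — an escape tone.
The harmony at that moment is C# diminished seventh chord (C#, E, G, Bb); B3 is not a chord tone.
It is approached by step down from C#4 and left by step up to C#4.
Step away and step back to the same note — a neighbor tone (lower neighbor).

A4 (beat 2) — escape tone; B3 (beat 5) — neighbor tone.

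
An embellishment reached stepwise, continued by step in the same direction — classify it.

Approach: by step. Departure: by step, continuing in the same direction.
Stepwise on both sides with no change of direction means the note fills in the space between two different chord tones — a passing tone. (Had it turned back to its starting note it would be a neighbor tone instead.)

Passing tone.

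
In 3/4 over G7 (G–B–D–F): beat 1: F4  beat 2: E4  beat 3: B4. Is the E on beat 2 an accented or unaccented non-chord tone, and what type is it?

The harmony at that moment is G dominant seventh chord (G, B, D, F); E4 is not a chord tone.
It is approached by step down from F4 and left by leap up to B4.
Step in, leap out — an escape tone.
It falls on a weak beat, so it is unaccented.

Unaccented escape tone.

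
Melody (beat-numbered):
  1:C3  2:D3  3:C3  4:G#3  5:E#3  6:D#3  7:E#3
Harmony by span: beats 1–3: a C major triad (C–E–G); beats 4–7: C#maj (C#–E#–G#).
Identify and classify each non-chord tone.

The harmony at that moment is C major triad (C, E, G); D3 is not a chord tone.
It is approached by step up from C3 and left by step down to C3.
Step away and step back to the same note — a neighbor tone (upper neighbor).
The harmony at that moment is C# major triad (C#, E#, G#); D#3 is not a chord tone.
It is approached by step down from E#3 and left by step up to E#3.
Step away and step back to the same note — a neighbor tone (lower neighbor).

D3 (beat 2) — neighbor tone; D#3 (beat 6) — neighbor tone.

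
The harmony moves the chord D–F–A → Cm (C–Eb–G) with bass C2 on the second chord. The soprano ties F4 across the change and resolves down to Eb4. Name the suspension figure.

At the second chord the bass is C2. The suspended F4 lies a fourth above the bass; after resolving down by step to Eb4, the interval above the bass becomes a third.
Suspension figures are named by those two intervals: 4–3.

4–3 suspension.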